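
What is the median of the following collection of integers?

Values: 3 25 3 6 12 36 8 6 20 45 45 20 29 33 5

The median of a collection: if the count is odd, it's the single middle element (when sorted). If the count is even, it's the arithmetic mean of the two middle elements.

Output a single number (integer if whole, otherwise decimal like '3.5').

Answer: 20

Derivation:
Step 1: insert 3 -> lo=[3] (size 1, max 3) hi=[] (size 0) -> median=3
Step 2: insert 25 -> lo=[3] (size 1, max 3) hi=[25] (size 1, min 25) -> median=14
Step 3: insert 3 -> lo=[3, 3] (size 2, max 3) hi=[25] (size 1, min 25) -> median=3
Step 4: insert 6 -> lo=[3, 3] (size 2, max 3) hi=[6, 25] (size 2, min 6) -> median=4.5
Step 5: insert 12 -> lo=[3, 3, 6] (size 3, max 6) hi=[12, 25] (size 2, min 12) -> median=6
Step 6: insert 36 -> lo=[3, 3, 6] (size 3, max 6) hi=[12, 25, 36] (size 3, min 12) -> median=9
Step 7: insert 8 -> lo=[3, 3, 6, 8] (size 4, max 8) hi=[12, 25, 36] (size 3, min 12) -> median=8
Step 8: insert 6 -> lo=[3, 3, 6, 6] (size 4, max 6) hi=[8, 12, 25, 36] (size 4, min 8) -> median=7
Step 9: insert 20 -> lo=[3, 3, 6, 6, 8] (size 5, max 8) hi=[12, 20, 25, 36] (size 4, min 12) -> median=8
Step 10: insert 45 -> lo=[3, 3, 6, 6, 8] (size 5, max 8) hi=[12, 20, 25, 36, 45] (size 5, min 12) -> median=10
Step 11: insert 45 -> lo=[3, 3, 6, 6, 8, 12] (size 6, max 12) hi=[20, 25, 36, 45, 45] (size 5, min 20) -> median=12
Step 12: insert 20 -> lo=[3, 3, 6, 6, 8, 12] (size 6, max 12) hi=[20, 20, 25, 36, 45, 45] (size 6, min 20) -> median=16
Step 13: insert 29 -> lo=[3, 3, 6, 6, 8, 12, 20] (size 7, max 20) hi=[20, 25, 29, 36, 45, 45] (size 6, min 20) -> median=20
Step 14: insert 33 -> lo=[3, 3, 6, 6, 8, 12, 20] (size 7, max 20) hi=[20, 25, 29, 33, 36, 45, 45] (size 7, min 20) -> median=20
Step 15: insert 5 -> lo=[3, 3, 5, 6, 6, 8, 12, 20] (size 8, max 20) hi=[20, 25, 29, 33, 36, 45, 45] (size 7, min 20) -> median=20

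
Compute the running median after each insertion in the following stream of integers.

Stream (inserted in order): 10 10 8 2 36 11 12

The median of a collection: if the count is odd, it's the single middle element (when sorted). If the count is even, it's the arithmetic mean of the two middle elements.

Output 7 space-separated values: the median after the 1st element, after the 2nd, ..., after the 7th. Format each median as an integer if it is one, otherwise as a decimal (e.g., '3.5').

Step 1: insert 10 -> lo=[10] (size 1, max 10) hi=[] (size 0) -> median=10
Step 2: insert 10 -> lo=[10] (size 1, max 10) hi=[10] (size 1, min 10) -> median=10
Step 3: insert 8 -> lo=[8, 10] (size 2, max 10) hi=[10] (size 1, min 10) -> median=10
Step 4: insert 2 -> lo=[2, 8] (size 2, max 8) hi=[10, 10] (size 2, min 10) -> median=9
Step 5: insert 36 -> lo=[2, 8, 10] (size 3, max 10) hi=[10, 36] (size 2, min 10) -> median=10
Step 6: insert 11 -> lo=[2, 8, 10] (size 3, max 10) hi=[10, 11, 36] (size 3, min 10) -> median=10
Step 7: insert 12 -> lo=[2, 8, 10, 10] (size 4, max 10) hi=[11, 12, 36] (size 3, min 11) -> median=10

Answer: 10 10 10 9 10 10 10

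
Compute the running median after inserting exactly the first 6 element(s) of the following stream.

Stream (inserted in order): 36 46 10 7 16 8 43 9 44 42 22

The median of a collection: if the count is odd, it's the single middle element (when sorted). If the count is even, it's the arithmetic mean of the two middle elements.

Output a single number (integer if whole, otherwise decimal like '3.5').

Step 1: insert 36 -> lo=[36] (size 1, max 36) hi=[] (size 0) -> median=36
Step 2: insert 46 -> lo=[36] (size 1, max 36) hi=[46] (size 1, min 46) -> median=41
Step 3: insert 10 -> lo=[10, 36] (size 2, max 36) hi=[46] (size 1, min 46) -> median=36
Step 4: insert 7 -> lo=[7, 10] (size 2, max 10) hi=[36, 46] (size 2, min 36) -> median=23
Step 5: insert 16 -> lo=[7, 10, 16] (size 3, max 16) hi=[36, 46] (size 2, min 36) -> median=16
Step 6: insert 8 -> lo=[7, 8, 10] (size 3, max 10) hi=[16, 36, 46] (size 3, min 16) -> median=13

Answer: 13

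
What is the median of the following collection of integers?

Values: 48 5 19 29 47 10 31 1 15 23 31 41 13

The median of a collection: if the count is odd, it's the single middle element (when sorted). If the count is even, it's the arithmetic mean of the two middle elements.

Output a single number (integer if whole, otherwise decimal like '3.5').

Step 1: insert 48 -> lo=[48] (size 1, max 48) hi=[] (size 0) -> median=48
Step 2: insert 5 -> lo=[5] (size 1, max 5) hi=[48] (size 1, min 48) -> median=26.5
Step 3: insert 19 -> lo=[5, 19] (size 2, max 19) hi=[48] (size 1, min 48) -> median=19
Step 4: insert 29 -> lo=[5, 19] (size 2, max 19) hi=[29, 48] (size 2, min 29) -> median=24
Step 5: insert 47 -> lo=[5, 19, 29] (size 3, max 29) hi=[47, 48] (size 2, min 47) -> median=29
Step 6: insert 10 -> lo=[5, 10, 19] (size 3, max 19) hi=[29, 47, 48] (size 3, min 29) -> median=24
Step 7: insert 31 -> lo=[5, 10, 19, 29] (size 4, max 29) hi=[31, 47, 48] (size 3, min 31) -> median=29
Step 8: insert 1 -> lo=[1, 5, 10, 19] (size 4, max 19) hi=[29, 31, 47, 48] (size 4, min 29) -> median=24
Step 9: insert 15 -> lo=[1, 5, 10, 15, 19] (size 5, max 19) hi=[29, 31, 47, 48] (size 4, min 29) -> median=19
Step 10: insert 23 -> lo=[1, 5, 10, 15, 19] (size 5, max 19) hi=[23, 29, 31, 47, 48] (size 5, min 23) -> median=21
Step 11: insert 31 -> lo=[1, 5, 10, 15, 19, 23] (size 6, max 23) hi=[29, 31, 31, 47, 48] (size 5, min 29) -> median=23
Step 12: insert 41 -> lo=[1, 5, 10, 15, 19, 23] (size 6, max 23) hi=[29, 31, 31, 41, 47, 48] (size 6, min 29) -> median=26
Step 13: insert 13 -> lo=[1, 5, 10, 13, 15, 19, 23] (size 7, max 23) hi=[29, 31, 31, 41, 47, 48] (size 6, min 29) -> median=23

Answer: 23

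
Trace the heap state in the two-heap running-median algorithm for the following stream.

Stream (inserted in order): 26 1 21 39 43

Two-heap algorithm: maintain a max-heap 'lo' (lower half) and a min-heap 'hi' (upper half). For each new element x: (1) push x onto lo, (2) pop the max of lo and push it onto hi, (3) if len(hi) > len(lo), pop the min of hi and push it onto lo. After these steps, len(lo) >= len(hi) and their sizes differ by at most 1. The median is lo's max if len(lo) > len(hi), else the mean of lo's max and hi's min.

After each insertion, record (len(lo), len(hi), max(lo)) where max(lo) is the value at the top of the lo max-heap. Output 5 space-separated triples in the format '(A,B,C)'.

Step 1: insert 26 -> lo=[26] hi=[] -> (len(lo)=1, len(hi)=0, max(lo)=26)
Step 2: insert 1 -> lo=[1] hi=[26] -> (len(lo)=1, len(hi)=1, max(lo)=1)
Step 3: insert 21 -> lo=[1, 21] hi=[26] -> (len(lo)=2, len(hi)=1, max(lo)=21)
Step 4: insert 39 -> lo=[1, 21] hi=[26, 39] -> (len(lo)=2, len(hi)=2, max(lo)=21)
Step 5: insert 43 -> lo=[1, 21, 26] hi=[39, 43] -> (len(lo)=3, len(hi)=2, max(lo)=26)

Answer: (1,0,26) (1,1,1) (2,1,21) (2,2,21) (3,2,26)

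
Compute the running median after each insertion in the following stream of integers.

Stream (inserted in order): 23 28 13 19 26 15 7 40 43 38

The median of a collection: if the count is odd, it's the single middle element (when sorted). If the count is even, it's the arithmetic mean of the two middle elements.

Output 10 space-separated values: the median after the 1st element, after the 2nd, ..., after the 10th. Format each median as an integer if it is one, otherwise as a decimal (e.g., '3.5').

Step 1: insert 23 -> lo=[23] (size 1, max 23) hi=[] (size 0) -> median=23
Step 2: insert 28 -> lo=[23] (size 1, max 23) hi=[28] (size 1, min 28) -> median=25.5
Step 3: insert 13 -> lo=[13, 23] (size 2, max 23) hi=[28] (size 1, min 28) -> median=23
Step 4: insert 19 -> lo=[13, 19] (size 2, max 19) hi=[23, 28] (size 2, min 23) -> median=21
Step 5: insert 26 -> lo=[13, 19, 23] (size 3, max 23) hi=[26, 28] (size 2, min 26) -> median=23
Step 6: insert 15 -> lo=[13, 15, 19] (size 3, max 19) hi=[23, 26, 28] (size 3, min 23) -> median=21
Step 7: insert 7 -> lo=[7, 13, 15, 19] (size 4, max 19) hi=[23, 26, 28] (size 3, min 23) -> median=19
Step 8: insert 40 -> lo=[7, 13, 15, 19] (size 4, max 19) hi=[23, 26, 28, 40] (size 4, min 23) -> median=21
Step 9: insert 43 -> lo=[7, 13, 15, 19, 23] (size 5, max 23) hi=[26, 28, 40, 43] (size 4, min 26) -> median=23
Step 10: insert 38 -> lo=[7, 13, 15, 19, 23] (size 5, max 23) hi=[26, 28, 38, 40, 43] (size 5, min 26) -> median=24.5

Answer: 23 25.5 23 21 23 21 19 21 23 24.5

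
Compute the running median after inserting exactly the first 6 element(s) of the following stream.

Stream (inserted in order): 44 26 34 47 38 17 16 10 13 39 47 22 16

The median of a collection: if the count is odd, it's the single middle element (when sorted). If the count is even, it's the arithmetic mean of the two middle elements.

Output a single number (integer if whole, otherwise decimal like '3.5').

Answer: 36

Derivation:
Step 1: insert 44 -> lo=[44] (size 1, max 44) hi=[] (size 0) -> median=44
Step 2: insert 26 -> lo=[26] (size 1, max 26) hi=[44] (size 1, min 44) -> median=35
Step 3: insert 34 -> lo=[26, 34] (size 2, max 34) hi=[44] (size 1, min 44) -> median=34
Step 4: insert 47 -> lo=[26, 34] (size 2, max 34) hi=[44, 47] (size 2, min 44) -> median=39
Step 5: insert 38 -> lo=[26, 34, 38] (size 3, max 38) hi=[44, 47] (size 2, min 44) -> median=38
Step 6: insert 17 -> lo=[17, 26, 34] (size 3, max 34) hi=[38, 44, 47] (size 3, min 38) -> median=36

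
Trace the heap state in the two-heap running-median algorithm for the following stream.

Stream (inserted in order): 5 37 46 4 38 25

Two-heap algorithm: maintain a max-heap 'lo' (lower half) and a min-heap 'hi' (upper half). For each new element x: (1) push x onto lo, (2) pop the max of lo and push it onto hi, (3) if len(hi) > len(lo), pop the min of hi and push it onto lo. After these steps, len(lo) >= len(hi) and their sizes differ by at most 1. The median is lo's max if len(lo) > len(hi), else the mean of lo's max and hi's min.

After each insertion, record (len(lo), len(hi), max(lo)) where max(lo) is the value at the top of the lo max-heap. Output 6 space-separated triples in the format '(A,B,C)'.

Step 1: insert 5 -> lo=[5] hi=[] -> (len(lo)=1, len(hi)=0, max(lo)=5)
Step 2: insert 37 -> lo=[5] hi=[37] -> (len(lo)=1, len(hi)=1, max(lo)=5)
Step 3: insert 46 -> lo=[5, 37] hi=[46] -> (len(lo)=2, len(hi)=1, max(lo)=37)
Step 4: insert 4 -> lo=[4, 5] hi=[37, 46] -> (len(lo)=2, len(hi)=2, max(lo)=5)
Step 5: insert 38 -> lo=[4, 5, 37] hi=[38, 46] -> (len(lo)=3, len(hi)=2, max(lo)=37)
Step 6: insert 25 -> lo=[4, 5, 25] hi=[37, 38, 46] -> (len(lo)=3, len(hi)=3, max(lo)=25)

Answer: (1,0,5) (1,1,5) (2,1,37) (2,2,5) (3,2,37) (3,3,25)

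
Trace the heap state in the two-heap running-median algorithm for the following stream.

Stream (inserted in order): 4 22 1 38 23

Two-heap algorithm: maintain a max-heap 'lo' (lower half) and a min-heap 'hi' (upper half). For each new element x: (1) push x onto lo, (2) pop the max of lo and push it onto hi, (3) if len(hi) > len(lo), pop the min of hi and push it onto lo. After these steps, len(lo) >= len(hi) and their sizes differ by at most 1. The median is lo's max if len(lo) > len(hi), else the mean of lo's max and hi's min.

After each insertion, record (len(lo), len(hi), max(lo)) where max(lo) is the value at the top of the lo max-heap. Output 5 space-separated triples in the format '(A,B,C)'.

Step 1: insert 4 -> lo=[4] hi=[] -> (len(lo)=1, len(hi)=0, max(lo)=4)
Step 2: insert 22 -> lo=[4] hi=[22] -> (len(lo)=1, len(hi)=1, max(lo)=4)
Step 3: insert 1 -> lo=[1, 4] hi=[22] -> (len(lo)=2, len(hi)=1, max(lo)=4)
Step 4: insert 38 -> lo=[1, 4] hi=[22, 38] -> (len(lo)=2, len(hi)=2, max(lo)=4)
Step 5: insert 23 -> lo=[1, 4, 22] hi=[23, 38] -> (len(lo)=3, len(hi)=2, max(lo)=22)

Answer: (1,0,4) (1,1,4) (2,1,4) (2,2,4) (3,2,22)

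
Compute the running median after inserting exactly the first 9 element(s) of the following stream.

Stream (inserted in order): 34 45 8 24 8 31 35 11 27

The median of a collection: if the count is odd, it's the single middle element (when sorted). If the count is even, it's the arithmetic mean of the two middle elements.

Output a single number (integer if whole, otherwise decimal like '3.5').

Step 1: insert 34 -> lo=[34] (size 1, max 34) hi=[] (size 0) -> median=34
Step 2: insert 45 -> lo=[34] (size 1, max 34) hi=[45] (size 1, min 45) -> median=39.5
Step 3: insert 8 -> lo=[8, 34] (size 2, max 34) hi=[45] (size 1, min 45) -> median=34
Step 4: insert 24 -> lo=[8, 24] (size 2, max 24) hi=[34, 45] (size 2, min 34) -> median=29
Step 5: insert 8 -> lo=[8, 8, 24] (size 3, max 24) hi=[34, 45] (size 2, min 34) -> median=24
Step 6: insert 31 -> lo=[8, 8, 24] (size 3, max 24) hi=[31, 34, 45] (size 3, min 31) -> median=27.5
Step 7: insert 35 -> lo=[8, 8, 24, 31] (size 4, max 31) hi=[34, 35, 45] (size 3, min 34) -> median=31
Step 8: insert 11 -> lo=[8, 8, 11, 24] (size 4, max 24) hi=[31, 34, 35, 45] (size 4, min 31) -> median=27.5
Step 9: insert 27 -> lo=[8, 8, 11, 24, 27] (size 5, max 27) hi=[31, 34, 35, 45] (size 4, min 31) -> median=27

Answer: 27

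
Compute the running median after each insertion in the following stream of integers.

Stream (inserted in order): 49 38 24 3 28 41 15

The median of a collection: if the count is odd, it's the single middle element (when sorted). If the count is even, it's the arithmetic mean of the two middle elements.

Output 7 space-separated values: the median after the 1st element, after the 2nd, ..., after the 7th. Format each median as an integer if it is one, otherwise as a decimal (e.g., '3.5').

Step 1: insert 49 -> lo=[49] (size 1, max 49) hi=[] (size 0) -> median=49
Step 2: insert 38 -> lo=[38] (size 1, max 38) hi=[49] (size 1, min 49) -> median=43.5
Step 3: insert 24 -> lo=[24, 38] (size 2, max 38) hi=[49] (size 1, min 49) -> median=38
Step 4: insert 3 -> lo=[3, 24] (size 2, max 24) hi=[38, 49] (size 2, min 38) -> median=31
Step 5: insert 28 -> lo=[3, 24, 28] (size 3, max 28) hi=[38, 49] (size 2, min 38) -> median=28
Step 6: insert 41 -> lo=[3, 24, 28] (size 3, max 28) hi=[38, 41, 49] (size 3, min 38) -> median=33
Step 7: insert 15 -> lo=[3, 15, 24, 28] (size 4, max 28) hi=[38, 41, 49] (size 3, min 38) -> median=28

Answer: 49 43.5 38 31 28 33 28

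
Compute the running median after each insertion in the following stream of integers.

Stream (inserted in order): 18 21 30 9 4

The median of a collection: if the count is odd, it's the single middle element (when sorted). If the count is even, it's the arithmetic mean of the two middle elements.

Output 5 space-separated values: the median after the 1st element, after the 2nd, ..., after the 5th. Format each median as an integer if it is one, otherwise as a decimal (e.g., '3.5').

Answer: 18 19.5 21 19.5 18

Derivation:
Step 1: insert 18 -> lo=[18] (size 1, max 18) hi=[] (size 0) -> median=18
Step 2: insert 21 -> lo=[18] (size 1, max 18) hi=[21] (size 1, min 21) -> median=19.5
Step 3: insert 30 -> lo=[18, 21] (size 2, max 21) hi=[30] (size 1, min 30) -> median=21
Step 4: insert 9 -> lo=[9, 18] (size 2, max 18) hi=[21, 30] (size 2, min 21) -> median=19.5
Step 5: insert 4 -> lo=[4, 9, 18] (size 3, max 18) hi=[21, 30] (size 2, min 21) -> median=18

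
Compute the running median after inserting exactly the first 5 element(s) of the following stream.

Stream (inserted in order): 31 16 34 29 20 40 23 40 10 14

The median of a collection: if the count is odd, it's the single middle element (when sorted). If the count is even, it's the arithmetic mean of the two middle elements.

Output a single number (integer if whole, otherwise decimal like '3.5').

Step 1: insert 31 -> lo=[31] (size 1, max 31) hi=[] (size 0) -> median=31
Step 2: insert 16 -> lo=[16] (size 1, max 16) hi=[31] (size 1, min 31) -> median=23.5
Step 3: insert 34 -> lo=[16, 31] (size 2, max 31) hi=[34] (size 1, min 34) -> median=31
Step 4: insert 29 -> lo=[16, 29] (size 2, max 29) hi=[31, 34] (size 2, min 31) -> median=30
Step 5: insert 20 -> lo=[16, 20, 29] (size 3, max 29) hi=[31, 34] (size 2, min 31) -> median=29

Answer: 29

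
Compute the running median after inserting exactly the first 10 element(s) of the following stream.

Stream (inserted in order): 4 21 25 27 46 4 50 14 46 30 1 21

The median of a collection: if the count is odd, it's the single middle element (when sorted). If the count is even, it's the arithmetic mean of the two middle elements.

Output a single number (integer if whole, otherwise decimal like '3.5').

Answer: 26

Derivation:
Step 1: insert 4 -> lo=[4] (size 1, max 4) hi=[] (size 0) -> median=4
Step 2: insert 21 -> lo=[4] (size 1, max 4) hi=[21] (size 1, min 21) -> median=12.5
Step 3: insert 25 -> lo=[4, 21] (size 2, max 21) hi=[25] (size 1, min 25) -> median=21
Step 4: insert 27 -> lo=[4, 21] (size 2, max 21) hi=[25, 27] (size 2, min 25) -> median=23
Step 5: insert 46 -> lo=[4, 21, 25] (size 3, max 25) hi=[27, 46] (size 2, min 27) -> median=25
Step 6: insert 4 -> lo=[4, 4, 21] (size 3, max 21) hi=[25, 27, 46] (size 3, min 25) -> median=23
Step 7: insert 50 -> lo=[4, 4, 21, 25] (size 4, max 25) hi=[27, 46, 50] (size 3, min 27) -> median=25
Step 8: insert 14 -> lo=[4, 4, 14, 21] (size 4, max 21) hi=[25, 27, 46, 50] (size 4, min 25) -> median=23
Step 9: insert 46 -> lo=[4, 4, 14, 21, 25] (size 5, max 25) hi=[27, 46, 46, 50] (size 4, min 27) -> median=25
Step 10: insert 30 -> lo=[4, 4, 14, 21, 25] (size 5, max 25) hi=[27, 30, 46, 46, 50] (size 5, min 27) -> median=26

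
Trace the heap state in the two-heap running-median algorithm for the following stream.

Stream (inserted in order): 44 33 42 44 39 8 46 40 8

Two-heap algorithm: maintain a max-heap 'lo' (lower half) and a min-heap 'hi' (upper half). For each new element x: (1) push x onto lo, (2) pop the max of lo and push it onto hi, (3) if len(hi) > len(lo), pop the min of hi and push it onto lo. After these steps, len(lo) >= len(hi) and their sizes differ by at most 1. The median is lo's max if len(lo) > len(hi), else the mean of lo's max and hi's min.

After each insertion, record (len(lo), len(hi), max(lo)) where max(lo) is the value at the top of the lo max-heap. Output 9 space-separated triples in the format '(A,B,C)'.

Answer: (1,0,44) (1,1,33) (2,1,42) (2,2,42) (3,2,42) (3,3,39) (4,3,42) (4,4,40) (5,4,40)

Derivation:
Step 1: insert 44 -> lo=[44] hi=[] -> (len(lo)=1, len(hi)=0, max(lo)=44)
Step 2: insert 33 -> lo=[33] hi=[44] -> (len(lo)=1, len(hi)=1, max(lo)=33)
Step 3: insert 42 -> lo=[33, 42] hi=[44] -> (len(lo)=2, len(hi)=1, max(lo)=42)
Step 4: insert 44 -> lo=[33, 42] hi=[44, 44] -> (len(lo)=2, len(hi)=2, max(lo)=42)
Step 5: insert 39 -> lo=[33, 39, 42] hi=[44, 44] -> (len(lo)=3, len(hi)=2, max(lo)=42)
Step 6: insert 8 -> lo=[8, 33, 39] hi=[42, 44, 44] -> (len(lo)=3, len(hi)=3, max(lo)=39)
Step 7: insert 46 -> lo=[8, 33, 39, 42] hi=[44, 44, 46] -> (len(lo)=4, len(hi)=3, max(lo)=42)
Step 8: insert 40 -> lo=[8, 33, 39, 40] hi=[42, 44, 44, 46] -> (len(lo)=4, len(hi)=4, max(lo)=40)
Step 9: insert 8 -> lo=[8, 8, 33, 39, 40] hi=[42, 44, 44, 46] -> (len(lo)=5, len(hi)=4, max(lo)=40)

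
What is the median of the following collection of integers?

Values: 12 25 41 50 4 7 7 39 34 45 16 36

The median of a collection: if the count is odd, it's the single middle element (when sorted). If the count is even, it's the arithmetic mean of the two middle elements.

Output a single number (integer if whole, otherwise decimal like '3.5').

Step 1: insert 12 -> lo=[12] (size 1, max 12) hi=[] (size 0) -> median=12
Step 2: insert 25 -> lo=[12] (size 1, max 12) hi=[25] (size 1, min 25) -> median=18.5
Step 3: insert 41 -> lo=[12, 25] (size 2, max 25) hi=[41] (size 1, min 41) -> median=25
Step 4: insert 50 -> lo=[12, 25] (size 2, max 25) hi=[41, 50] (size 2, min 41) -> median=33
Step 5: insert 4 -> lo=[4, 12, 25] (size 3, max 25) hi=[41, 50] (size 2, min 41) -> median=25
Step 6: insert 7 -> lo=[4, 7, 12] (size 3, max 12) hi=[25, 41, 50] (size 3, min 25) -> median=18.5
Step 7: insert 7 -> lo=[4, 7, 7, 12] (size 4, max 12) hi=[25, 41, 50] (size 3, min 25) -> median=12
Step 8: insert 39 -> lo=[4, 7, 7, 12] (size 4, max 12) hi=[25, 39, 41, 50] (size 4, min 25) -> median=18.5
Step 9: insert 34 -> lo=[4, 7, 7, 12, 25] (size 5, max 25) hi=[34, 39, 41, 50] (size 4, min 34) -> median=25
Step 10: insert 45 -> lo=[4, 7, 7, 12, 25] (size 5, max 25) hi=[34, 39, 41, 45, 50] (size 5, min 34) -> median=29.5
Step 11: insert 16 -> lo=[4, 7, 7, 12, 16, 25] (size 6, max 25) hi=[34, 39, 41, 45, 50] (size 5, min 34) -> median=25
Step 12: insert 36 -> lo=[4, 7, 7, 12, 16, 25] (size 6, max 25) hi=[34, 36, 39, 41, 45, 50] (size 6, min 34) -> median=29.5

Answer: 29.5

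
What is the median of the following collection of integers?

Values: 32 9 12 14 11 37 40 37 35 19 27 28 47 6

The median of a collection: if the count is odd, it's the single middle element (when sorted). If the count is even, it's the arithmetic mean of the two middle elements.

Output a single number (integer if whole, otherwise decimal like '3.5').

Step 1: insert 32 -> lo=[32] (size 1, max 32) hi=[] (size 0) -> median=32
Step 2: insert 9 -> lo=[9] (size 1, max 9) hi=[32] (size 1, min 32) -> median=20.5
Step 3: insert 12 -> lo=[9, 12] (size 2, max 12) hi=[32] (size 1, min 32) -> median=12
Step 4: insert 14 -> lo=[9, 12] (size 2, max 12) hi=[14, 32] (size 2, min 14) -> median=13
Step 5: insert 11 -> lo=[9, 11, 12] (size 3, max 12) hi=[14, 32] (size 2, min 14) -> median=12
Step 6: insert 37 -> lo=[9, 11, 12] (size 3, max 12) hi=[14, 32, 37] (size 3, min 14) -> median=13
Step 7: insert 40 -> lo=[9, 11, 12, 14] (size 4, max 14) hi=[32, 37, 40] (size 3, min 32) -> median=14
Step 8: insert 37 -> lo=[9, 11, 12, 14] (size 4, max 14) hi=[32, 37, 37, 40] (size 4, min 32) -> median=23
Step 9: insert 35 -> lo=[9, 11, 12, 14, 32] (size 5, max 32) hi=[35, 37, 37, 40] (size 4, min 35) -> median=32
Step 10: insert 19 -> lo=[9, 11, 12, 14, 19] (size 5, max 19) hi=[32, 35, 37, 37, 40] (size 5, min 32) -> median=25.5
Step 11: insert 27 -> lo=[9, 11, 12, 14, 19, 27] (size 6, max 27) hi=[32, 35, 37, 37, 40] (size 5, min 32) -> median=27
Step 12: insert 28 -> lo=[9, 11, 12, 14, 19, 27] (size 6, max 27) hi=[28, 32, 35, 37, 37, 40] (size 6, min 28) -> median=27.5
Step 13: insert 47 -> lo=[9, 11, 12, 14, 19, 27, 28] (size 7, max 28) hi=[32, 35, 37, 37, 40, 47] (size 6, min 32) -> median=28
Step 14: insert 6 -> lo=[6, 9, 11, 12, 14, 19, 27] (size 7, max 27) hi=[28, 32, 35, 37, 37, 40, 47] (size 7, min 28) -> median=27.5

Answer: 27.5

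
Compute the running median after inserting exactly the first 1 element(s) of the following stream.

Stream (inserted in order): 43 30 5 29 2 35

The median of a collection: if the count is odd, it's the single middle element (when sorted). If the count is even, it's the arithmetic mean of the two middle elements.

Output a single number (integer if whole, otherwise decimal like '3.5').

Answer: 43

Derivation:
Step 1: insert 43 -> lo=[43] (size 1, max 43) hi=[] (size 0) -> median=43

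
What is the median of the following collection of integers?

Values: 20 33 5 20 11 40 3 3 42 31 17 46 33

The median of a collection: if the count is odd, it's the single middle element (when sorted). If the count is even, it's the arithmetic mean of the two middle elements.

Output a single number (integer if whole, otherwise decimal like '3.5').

Answer: 20

Derivation:
Step 1: insert 20 -> lo=[20] (size 1, max 20) hi=[] (size 0) -> median=20
Step 2: insert 33 -> lo=[20] (size 1, max 20) hi=[33] (size 1, min 33) -> median=26.5
Step 3: insert 5 -> lo=[5, 20] (size 2, max 20) hi=[33] (size 1, min 33) -> median=20
Step 4: insert 20 -> lo=[5, 20] (size 2, max 20) hi=[20, 33] (size 2, min 20) -> median=20
Step 5: insert 11 -> lo=[5, 11, 20] (size 3, max 20) hi=[20, 33] (size 2, min 20) -> median=20
Step 6: insert 40 -> lo=[5, 11, 20] (size 3, max 20) hi=[20, 33, 40] (size 3, min 20) -> median=20
Step 7: insert 3 -> lo=[3, 5, 11, 20] (size 4, max 20) hi=[20, 33, 40] (size 3, min 20) -> median=20
Step 8: insert 3 -> lo=[3, 3, 5, 11] (size 4, max 11) hi=[20, 20, 33, 40] (size 4, min 20) -> median=15.5
Step 9: insert 42 -> lo=[3, 3, 5, 11, 20] (size 5, max 20) hi=[20, 33, 40, 42] (size 4, min 20) -> median=20
Step 10: insert 31 -> lo=[3, 3, 5, 11, 20] (size 5, max 20) hi=[20, 31, 33, 40, 42] (size 5, min 20) -> median=20
Step 11: insert 17 -> lo=[3, 3, 5, 11, 17, 20] (size 6, max 20) hi=[20, 31, 33, 40, 42] (size 5, min 20) -> median=20
Step 12: insert 46 -> lo=[3, 3, 5, 11, 17, 20] (size 6, max 20) hi=[20, 31, 33, 40, 42, 46] (size 6, min 20) -> median=20
Step 13: insert 33 -> lo=[3, 3, 5, 11, 17, 20, 20] (size 7, max 20) hi=[31, 33, 33, 40, 42, 46] (size 6, min 31) -> median=20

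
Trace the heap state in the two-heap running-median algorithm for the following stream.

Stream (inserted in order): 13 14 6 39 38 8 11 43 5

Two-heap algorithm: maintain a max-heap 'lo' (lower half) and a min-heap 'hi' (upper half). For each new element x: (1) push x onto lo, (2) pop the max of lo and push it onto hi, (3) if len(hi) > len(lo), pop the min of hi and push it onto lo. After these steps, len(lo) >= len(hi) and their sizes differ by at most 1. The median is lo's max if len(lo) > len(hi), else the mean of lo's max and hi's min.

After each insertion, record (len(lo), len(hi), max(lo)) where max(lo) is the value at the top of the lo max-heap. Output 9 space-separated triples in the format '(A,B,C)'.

Step 1: insert 13 -> lo=[13] hi=[] -> (len(lo)=1, len(hi)=0, max(lo)=13)
Step 2: insert 14 -> lo=[13] hi=[14] -> (len(lo)=1, len(hi)=1, max(lo)=13)
Step 3: insert 6 -> lo=[6, 13] hi=[14] -> (len(lo)=2, len(hi)=1, max(lo)=13)
Step 4: insert 39 -> lo=[6, 13] hi=[14, 39] -> (len(lo)=2, len(hi)=2, max(lo)=13)
Step 5: insert 38 -> lo=[6, 13, 14] hi=[38, 39] -> (len(lo)=3, len(hi)=2, max(lo)=14)
Step 6: insert 8 -> lo=[6, 8, 13] hi=[14, 38, 39] -> (len(lo)=3, len(hi)=3, max(lo)=13)
Step 7: insert 11 -> lo=[6, 8, 11, 13] hi=[14, 38, 39] -> (len(lo)=4, len(hi)=3, max(lo)=13)
Step 8: insert 43 -> lo=[6, 8, 11, 13] hi=[14, 38, 39, 43] -> (len(lo)=4, len(hi)=4, max(lo)=13)
Step 9: insert 5 -> lo=[5, 6, 8, 11, 13] hi=[14, 38, 39, 43] -> (len(lo)=5, len(hi)=4, max(lo)=13)

Answer: (1,0,13) (1,1,13) (2,1,13) (2,2,13) (3,2,14) (3,3,13) (4,3,13) (4,4,13) (5,4,13)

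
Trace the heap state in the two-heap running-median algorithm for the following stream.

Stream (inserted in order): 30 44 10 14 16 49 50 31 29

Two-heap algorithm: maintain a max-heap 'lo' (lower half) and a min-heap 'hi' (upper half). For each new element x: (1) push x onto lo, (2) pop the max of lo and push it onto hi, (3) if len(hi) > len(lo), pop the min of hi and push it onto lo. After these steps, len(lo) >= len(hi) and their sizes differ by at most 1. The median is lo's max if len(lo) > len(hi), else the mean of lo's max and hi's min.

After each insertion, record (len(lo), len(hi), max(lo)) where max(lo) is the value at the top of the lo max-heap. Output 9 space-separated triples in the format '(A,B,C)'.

Answer: (1,0,30) (1,1,30) (2,1,30) (2,2,14) (3,2,16) (3,3,16) (4,3,30) (4,4,30) (5,4,30)

Derivation:
Step 1: insert 30 -> lo=[30] hi=[] -> (len(lo)=1, len(hi)=0, max(lo)=30)
Step 2: insert 44 -> lo=[30] hi=[44] -> (len(lo)=1, len(hi)=1, max(lo)=30)
Step 3: insert 10 -> lo=[10, 30] hi=[44] -> (len(lo)=2, len(hi)=1, max(lo)=30)
Step 4: insert 14 -> lo=[10, 14] hi=[30, 44] -> (len(lo)=2, len(hi)=2, max(lo)=14)
Step 5: insert 16 -> lo=[10, 14, 16] hi=[30, 44] -> (len(lo)=3, len(hi)=2, max(lo)=16)
Step 6: insert 49 -> lo=[10, 14, 16] hi=[30, 44, 49] -> (len(lo)=3, len(hi)=3, max(lo)=16)
Step 7: insert 50 -> lo=[10, 14, 16, 30] hi=[44, 49, 50] -> (len(lo)=4, len(hi)=3, max(lo)=30)
Step 8: insert 31 -> lo=[10, 14, 16, 30] hi=[31, 44, 49, 50] -> (len(lo)=4, len(hi)=4, max(lo)=30)
Step 9: insert 29 -> lo=[10, 14, 16, 29, 30] hi=[31, 44, 49, 50] -> (len(lo)=5, len(hi)=4, max(lo)=30)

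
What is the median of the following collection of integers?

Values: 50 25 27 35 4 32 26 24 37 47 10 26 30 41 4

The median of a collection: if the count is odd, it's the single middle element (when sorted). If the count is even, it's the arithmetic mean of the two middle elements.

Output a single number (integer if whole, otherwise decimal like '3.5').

Answer: 27

Derivation:
Step 1: insert 50 -> lo=[50] (size 1, max 50) hi=[] (size 0) -> median=50
Step 2: insert 25 -> lo=[25] (size 1, max 25) hi=[50] (size 1, min 50) -> median=37.5
Step 3: insert 27 -> lo=[25, 27] (size 2, max 27) hi=[50] (size 1, min 50) -> median=27
Step 4: insert 35 -> lo=[25, 27] (size 2, max 27) hi=[35, 50] (size 2, min 35) -> median=31
Step 5: insert 4 -> lo=[4, 25, 27] (size 3, max 27) hi=[35, 50] (size 2, min 35) -> median=27
Step 6: insert 32 -> lo=[4, 25, 27] (size 3, max 27) hi=[32, 35, 50] (size 3, min 32) -> median=29.5
Step 7: insert 26 -> lo=[4, 25, 26, 27] (size 4, max 27) hi=[32, 35, 50] (size 3, min 32) -> median=27
Step 8: insert 24 -> lo=[4, 24, 25, 26] (size 4, max 26) hi=[27, 32, 35, 50] (size 4, min 27) -> median=26.5
Step 9: insert 37 -> lo=[4, 24, 25, 26, 27] (size 5, max 27) hi=[32, 35, 37, 50] (size 4, min 32) -> median=27
Step 10: insert 47 -> lo=[4, 24, 25, 26, 27] (size 5, max 27) hi=[32, 35, 37, 47, 50] (size 5, min 32) -> median=29.5
Step 11: insert 10 -> lo=[4, 10, 24, 25, 26, 27] (size 6, max 27) hi=[32, 35, 37, 47, 50] (size 5, min 32) -> median=27
Step 12: insert 26 -> lo=[4, 10, 24, 25, 26, 26] (size 6, max 26) hi=[27, 32, 35, 37, 47, 50] (size 6, min 27) -> median=26.5
Step 13: insert 30 -> lo=[4, 10, 24, 25, 26, 26, 27] (size 7, max 27) hi=[30, 32, 35, 37, 47, 50] (size 6, min 30) -> median=27
Step 14: insert 41 -> lo=[4, 10, 24, 25, 26, 26, 27] (size 7, max 27) hi=[30, 32, 35, 37, 41, 47, 50] (size 7, min 30) -> median=28.5
Step 15: insert 4 -> lo=[4, 4, 10, 24, 25, 26, 26, 27] (size 8, max 27) hi=[30, 32, 35, 37, 41, 47, 50] (size 7, min 30) -> median=27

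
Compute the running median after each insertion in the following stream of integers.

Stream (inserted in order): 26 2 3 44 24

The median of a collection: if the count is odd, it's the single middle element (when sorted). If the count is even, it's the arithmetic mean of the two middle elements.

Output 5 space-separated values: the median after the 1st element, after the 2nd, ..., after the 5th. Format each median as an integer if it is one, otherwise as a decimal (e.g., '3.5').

Step 1: insert 26 -> lo=[26] (size 1, max 26) hi=[] (size 0) -> median=26
Step 2: insert 2 -> lo=[2] (size 1, max 2) hi=[26] (size 1, min 26) -> median=14
Step 3: insert 3 -> lo=[2, 3] (size 2, max 3) hi=[26] (size 1, min 26) -> median=3
Step 4: insert 44 -> lo=[2, 3] (size 2, max 3) hi=[26, 44] (size 2, min 26) -> median=14.5
Step 5: insert 24 -> lo=[2, 3, 24] (size 3, max 24) hi=[26, 44] (size 2, min 26) -> median=24

Answer: 26 14 3 14.5 24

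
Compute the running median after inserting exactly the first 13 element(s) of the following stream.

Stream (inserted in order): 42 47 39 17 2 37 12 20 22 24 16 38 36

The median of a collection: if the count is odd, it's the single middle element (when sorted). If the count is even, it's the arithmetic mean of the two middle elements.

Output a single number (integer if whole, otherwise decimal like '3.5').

Step 1: insert 42 -> lo=[42] (size 1, max 42) hi=[] (size 0) -> median=42
Step 2: insert 47 -> lo=[42] (size 1, max 42) hi=[47] (size 1, min 47) -> median=44.5
Step 3: insert 39 -> lo=[39, 42] (size 2, max 42) hi=[47] (size 1, min 47) -> median=42
Step 4: insert 17 -> lo=[17, 39] (size 2, max 39) hi=[42, 47] (size 2, min 42) -> median=40.5
Step 5: insert 2 -> lo=[2, 17, 39] (size 3, max 39) hi=[42, 47] (size 2, min 42) -> median=39
Step 6: insert 37 -> lo=[2, 17, 37] (size 3, max 37) hi=[39, 42, 47] (size 3, min 39) -> median=38
Step 7: insert 12 -> lo=[2, 12, 17, 37] (size 4, max 37) hi=[39, 42, 47] (size 3, min 39) -> median=37
Step 8: insert 20 -> lo=[2, 12, 17, 20] (size 4, max 20) hi=[37, 39, 42, 47] (size 4, min 37) -> median=28.5
Step 9: insert 22 -> lo=[2, 12, 17, 20, 22] (size 5, max 22) hi=[37, 39, 42, 47] (size 4, min 37) -> median=22
Step 10: insert 24 -> lo=[2, 12, 17, 20, 22] (size 5, max 22) hi=[24, 37, 39, 42, 47] (size 5, min 24) -> median=23
Step 11: insert 16 -> lo=[2, 12, 16, 17, 20, 22] (size 6, max 22) hi=[24, 37, 39, 42, 47] (size 5, min 24) -> median=22
Step 12: insert 38 -> lo=[2, 12, 16, 17, 20, 22] (size 6, max 22) hi=[24, 37, 38, 39, 42, 47] (size 6, min 24) -> median=23
Step 13: insert 36 -> lo=[2, 12, 16, 17, 20, 22, 24] (size 7, max 24) hi=[36, 37, 38, 39, 42, 47] (size 6, min 36) -> median=24

Answer: 24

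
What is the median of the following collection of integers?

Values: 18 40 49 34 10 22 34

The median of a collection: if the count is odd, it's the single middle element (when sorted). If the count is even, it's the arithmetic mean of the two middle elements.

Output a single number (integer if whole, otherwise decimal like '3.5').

Step 1: insert 18 -> lo=[18] (size 1, max 18) hi=[] (size 0) -> median=18
Step 2: insert 40 -> lo=[18] (size 1, max 18) hi=[40] (size 1, min 40) -> median=29
Step 3: insert 49 -> lo=[18, 40] (size 2, max 40) hi=[49] (size 1, min 49) -> median=40
Step 4: insert 34 -> lo=[18, 34] (size 2, max 34) hi=[40, 49] (size 2, min 40) -> median=37
Step 5: insert 10 -> lo=[10, 18, 34] (size 3, max 34) hi=[40, 49] (size 2, min 40) -> median=34
Step 6: insert 22 -> lo=[10, 18, 22] (size 3, max 22) hi=[34, 40, 49] (size 3, min 34) -> median=28
Step 7: insert 34 -> lo=[10, 18, 22, 34] (size 4, max 34) hi=[34, 40, 49] (size 3, min 34) -> median=34

Answer: 34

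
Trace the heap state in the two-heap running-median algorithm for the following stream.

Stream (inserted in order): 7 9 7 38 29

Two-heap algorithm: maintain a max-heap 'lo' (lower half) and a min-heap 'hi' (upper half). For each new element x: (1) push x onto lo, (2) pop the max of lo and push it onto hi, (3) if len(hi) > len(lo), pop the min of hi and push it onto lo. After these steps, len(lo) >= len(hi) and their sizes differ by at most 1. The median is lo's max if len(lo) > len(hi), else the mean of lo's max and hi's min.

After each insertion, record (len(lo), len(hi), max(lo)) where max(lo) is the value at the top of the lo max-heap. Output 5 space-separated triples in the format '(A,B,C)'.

Step 1: insert 7 -> lo=[7] hi=[] -> (len(lo)=1, len(hi)=0, max(lo)=7)
Step 2: insert 9 -> lo=[7] hi=[9] -> (len(lo)=1, len(hi)=1, max(lo)=7)
Step 3: insert 7 -> lo=[7, 7] hi=[9] -> (len(lo)=2, len(hi)=1, max(lo)=7)
Step 4: insert 38 -> lo=[7, 7] hi=[9, 38] -> (len(lo)=2, len(hi)=2, max(lo)=7)
Step 5: insert 29 -> lo=[7, 7, 9] hi=[29, 38] -> (len(lo)=3, len(hi)=2, max(lo)=9)

Answer: (1,0,7) (1,1,7) (2,1,7) (2,2,7) (3,2,9)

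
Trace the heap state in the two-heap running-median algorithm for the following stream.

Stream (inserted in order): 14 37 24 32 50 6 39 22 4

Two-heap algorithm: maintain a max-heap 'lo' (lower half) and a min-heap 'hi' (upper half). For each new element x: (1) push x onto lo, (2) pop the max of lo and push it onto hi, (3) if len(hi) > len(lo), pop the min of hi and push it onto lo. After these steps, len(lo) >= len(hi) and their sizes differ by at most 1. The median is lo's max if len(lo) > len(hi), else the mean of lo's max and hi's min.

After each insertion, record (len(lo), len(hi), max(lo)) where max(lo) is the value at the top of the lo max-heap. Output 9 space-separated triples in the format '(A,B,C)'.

Answer: (1,0,14) (1,1,14) (2,1,24) (2,2,24) (3,2,32) (3,3,24) (4,3,32) (4,4,24) (5,4,24)

Derivation:
Step 1: insert 14 -> lo=[14] hi=[] -> (len(lo)=1, len(hi)=0, max(lo)=14)
Step 2: insert 37 -> lo=[14] hi=[37] -> (len(lo)=1, len(hi)=1, max(lo)=14)
Step 3: insert 24 -> lo=[14, 24] hi=[37] -> (len(lo)=2, len(hi)=1, max(lo)=24)
Step 4: insert 32 -> lo=[14, 24] hi=[32, 37] -> (len(lo)=2, len(hi)=2, max(lo)=24)
Step 5: insert 50 -> lo=[14, 24, 32] hi=[37, 50] -> (len(lo)=3, len(hi)=2, max(lo)=32)
Step 6: insert 6 -> lo=[6, 14, 24] hi=[32, 37, 50] -> (len(lo)=3, len(hi)=3, max(lo)=24)
Step 7: insert 39 -> lo=[6, 14, 24, 32] hi=[37, 39, 50] -> (len(lo)=4, len(hi)=3, max(lo)=32)
Step 8: insert 22 -> lo=[6, 14, 22, 24] hi=[32, 37, 39, 50] -> (len(lo)=4, len(hi)=4, max(lo)=24)
Step 9: insert 4 -> lo=[4, 6, 14, 22, 24] hi=[32, 37, 39, 50] -> (len(lo)=5, len(hi)=4, max(lo)=24)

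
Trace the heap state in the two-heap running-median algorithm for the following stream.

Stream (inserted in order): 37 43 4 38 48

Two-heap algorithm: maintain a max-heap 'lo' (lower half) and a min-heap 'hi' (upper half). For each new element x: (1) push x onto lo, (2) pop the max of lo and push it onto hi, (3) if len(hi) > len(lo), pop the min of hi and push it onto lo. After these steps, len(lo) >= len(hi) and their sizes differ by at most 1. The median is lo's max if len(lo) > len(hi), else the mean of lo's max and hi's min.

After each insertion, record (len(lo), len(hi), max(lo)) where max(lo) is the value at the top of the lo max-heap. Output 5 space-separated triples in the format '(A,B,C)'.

Step 1: insert 37 -> lo=[37] hi=[] -> (len(lo)=1, len(hi)=0, max(lo)=37)
Step 2: insert 43 -> lo=[37] hi=[43] -> (len(lo)=1, len(hi)=1, max(lo)=37)
Step 3: insert 4 -> lo=[4, 37] hi=[43] -> (len(lo)=2, len(hi)=1, max(lo)=37)
Step 4: insert 38 -> lo=[4, 37] hi=[38, 43] -> (len(lo)=2, len(hi)=2, max(lo)=37)
Step 5: insert 48 -> lo=[4, 37, 38] hi=[43, 48] -> (len(lo)=3, len(hi)=2, max(lo)=38)

Answer: (1,0,37) (1,1,37) (2,1,37) (2,2,37) (3,2,38)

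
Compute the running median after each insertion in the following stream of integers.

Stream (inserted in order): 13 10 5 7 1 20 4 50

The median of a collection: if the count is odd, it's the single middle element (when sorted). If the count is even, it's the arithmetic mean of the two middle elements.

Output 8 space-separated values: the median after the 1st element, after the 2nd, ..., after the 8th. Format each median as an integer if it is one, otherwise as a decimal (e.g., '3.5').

Step 1: insert 13 -> lo=[13] (size 1, max 13) hi=[] (size 0) -> median=13
Step 2: insert 10 -> lo=[10] (size 1, max 10) hi=[13] (size 1, min 13) -> median=11.5
Step 3: insert 5 -> lo=[5, 10] (size 2, max 10) hi=[13] (size 1, min 13) -> median=10
Step 4: insert 7 -> lo=[5, 7] (size 2, max 7) hi=[10, 13] (size 2, min 10) -> median=8.5
Step 5: insert 1 -> lo=[1, 5, 7] (size 3, max 7) hi=[10, 13] (size 2, min 10) -> median=7
Step 6: insert 20 -> lo=[1, 5, 7] (size 3, max 7) hi=[10, 13, 20] (size 3, min 10) -> median=8.5
Step 7: insert 4 -> lo=[1, 4, 5, 7] (size 4, max 7) hi=[10, 13, 20] (size 3, min 10) -> median=7
Step 8: insert 50 -> lo=[1, 4, 5, 7] (size 4, max 7) hi=[10, 13, 20, 50] (size 4, min 10) -> median=8.5

Answer: 13 11.5 10 8.5 7 8.5 7 8.5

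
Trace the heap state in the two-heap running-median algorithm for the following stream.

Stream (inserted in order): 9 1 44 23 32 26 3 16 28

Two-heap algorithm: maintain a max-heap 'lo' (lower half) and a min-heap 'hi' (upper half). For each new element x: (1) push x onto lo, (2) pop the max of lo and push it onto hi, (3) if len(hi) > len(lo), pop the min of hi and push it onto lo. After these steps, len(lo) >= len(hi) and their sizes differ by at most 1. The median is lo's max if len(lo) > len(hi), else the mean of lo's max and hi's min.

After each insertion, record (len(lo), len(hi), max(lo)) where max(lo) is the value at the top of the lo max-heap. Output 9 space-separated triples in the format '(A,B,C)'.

Answer: (1,0,9) (1,1,1) (2,1,9) (2,2,9) (3,2,23) (3,3,23) (4,3,23) (4,4,16) (5,4,23)

Derivation:
Step 1: insert 9 -> lo=[9] hi=[] -> (len(lo)=1, len(hi)=0, max(lo)=9)
Step 2: insert 1 -> lo=[1] hi=[9] -> (len(lo)=1, len(hi)=1, max(lo)=1)
Step 3: insert 44 -> lo=[1, 9] hi=[44] -> (len(lo)=2, len(hi)=1, max(lo)=9)
Step 4: insert 23 -> lo=[1, 9] hi=[23, 44] -> (len(lo)=2, len(hi)=2, max(lo)=9)
Step 5: insert 32 -> lo=[1, 9, 23] hi=[32, 44] -> (len(lo)=3, len(hi)=2, max(lo)=23)
Step 6: insert 26 -> lo=[1, 9, 23] hi=[26, 32, 44] -> (len(lo)=3, len(hi)=3, max(lo)=23)
Step 7: insert 3 -> lo=[1, 3, 9, 23] hi=[26, 32, 44] -> (len(lo)=4, len(hi)=3, max(lo)=23)
Step 8: insert 16 -> lo=[1, 3, 9, 16] hi=[23, 26, 32, 44] -> (len(lo)=4, len(hi)=4, max(lo)=16)
Step 9: insert 28 -> lo=[1, 3, 9, 16, 23] hi=[26, 28, 32, 44] -> (len(lo)=5, len(hi)=4, max(lo)=23)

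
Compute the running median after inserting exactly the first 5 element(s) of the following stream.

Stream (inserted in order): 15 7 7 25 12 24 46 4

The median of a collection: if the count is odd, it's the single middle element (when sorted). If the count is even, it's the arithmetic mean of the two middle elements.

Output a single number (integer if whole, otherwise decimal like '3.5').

Answer: 12

Derivation:
Step 1: insert 15 -> lo=[15] (size 1, max 15) hi=[] (size 0) -> median=15
Step 2: insert 7 -> lo=[7] (size 1, max 7) hi=[15] (size 1, min 15) -> median=11
Step 3: insert 7 -> lo=[7, 7] (size 2, max 7) hi=[15] (size 1, min 15) -> median=7
Step 4: insert 25 -> lo=[7, 7] (size 2, max 7) hi=[15, 25] (size 2, min 15) -> median=11
Step 5: insert 12 -> lo=[7, 7, 12] (size 3, max 12) hi=[15, 25] (size 2, min 15) -> median=12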